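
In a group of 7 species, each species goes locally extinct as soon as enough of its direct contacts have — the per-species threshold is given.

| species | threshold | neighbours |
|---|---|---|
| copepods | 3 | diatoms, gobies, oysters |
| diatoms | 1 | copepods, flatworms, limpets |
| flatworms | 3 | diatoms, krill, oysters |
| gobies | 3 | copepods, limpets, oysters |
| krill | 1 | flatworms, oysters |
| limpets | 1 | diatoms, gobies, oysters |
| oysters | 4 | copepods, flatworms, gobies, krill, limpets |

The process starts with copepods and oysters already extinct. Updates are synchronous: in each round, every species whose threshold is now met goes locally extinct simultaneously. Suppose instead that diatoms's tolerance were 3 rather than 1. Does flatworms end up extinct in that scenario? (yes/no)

With diatoms's tolerance at 3:
Round 1 — copepods, oysters go locally extinct (initial).
Round 2 — checking thresholds:
  diatoms: 1 of 3 neighbours < 3, below threshold.
  flatworms: 1 of 3 neighbours < 3, below threshold.
  gobies: 2 of 3 neighbours < 3, below threshold.
  krill: 1 of 2 neighbours ≥ 1, goes locally extinct.
  limpets: 1 of 3 neighbours ≥ 1, goes locally extinct.
Round 3 — checking thresholds:
  diatoms: 2 of 3 neighbours < 3, below threshold.
  flatworms: 2 of 3 neighbours < 3, below threshold.
  gobies: 3 of 3 neighbours ≥ 3, goes locally extinct.
Round 4 — no new extinctions; cascade stops.

no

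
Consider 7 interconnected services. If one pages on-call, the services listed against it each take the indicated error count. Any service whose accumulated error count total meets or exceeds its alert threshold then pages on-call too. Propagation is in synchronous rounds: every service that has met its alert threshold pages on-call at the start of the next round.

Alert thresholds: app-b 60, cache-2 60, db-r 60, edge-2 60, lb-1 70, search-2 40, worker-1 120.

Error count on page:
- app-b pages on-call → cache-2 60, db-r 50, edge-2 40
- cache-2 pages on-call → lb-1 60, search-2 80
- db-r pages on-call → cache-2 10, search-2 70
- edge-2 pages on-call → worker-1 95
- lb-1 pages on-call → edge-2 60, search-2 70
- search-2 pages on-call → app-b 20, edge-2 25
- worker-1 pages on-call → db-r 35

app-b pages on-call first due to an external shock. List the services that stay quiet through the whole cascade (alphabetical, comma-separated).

Round 1 — app-b pages on-call (initial).
  cache-2: +60 → 60 ≥ 60
  db-r: +50 → 50 < 60
  edge-2: +40 → 40 < 60
Round 2 — cache-2 pages on-call.
  lb-1: +60 → 60 < 70
  search-2: +80 → 80 ≥ 40
Round 3 — search-2 pages on-call.
  edge-2: +25 → 65 ≥ 60
Round 4 — edge-2 pages on-call.
  worker-1: +95 → 95 < 120
No further pages.

db-r, lb-1, worker-1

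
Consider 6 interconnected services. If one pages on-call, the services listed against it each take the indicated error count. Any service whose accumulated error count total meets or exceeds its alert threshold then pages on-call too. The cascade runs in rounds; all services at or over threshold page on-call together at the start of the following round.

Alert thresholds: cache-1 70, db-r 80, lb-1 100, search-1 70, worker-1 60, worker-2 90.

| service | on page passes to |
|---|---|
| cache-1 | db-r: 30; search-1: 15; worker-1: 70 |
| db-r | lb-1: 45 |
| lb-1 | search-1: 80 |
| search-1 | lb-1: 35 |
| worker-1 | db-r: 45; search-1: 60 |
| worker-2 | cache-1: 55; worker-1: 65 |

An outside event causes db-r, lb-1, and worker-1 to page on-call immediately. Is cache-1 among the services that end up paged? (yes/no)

Round 1 — db-r, lb-1, worker-1 page on-call (initial).
  search-1: +80+60 → 140 ≥ 70
Round 2 — search-1 pages on-call.
No further pages.

no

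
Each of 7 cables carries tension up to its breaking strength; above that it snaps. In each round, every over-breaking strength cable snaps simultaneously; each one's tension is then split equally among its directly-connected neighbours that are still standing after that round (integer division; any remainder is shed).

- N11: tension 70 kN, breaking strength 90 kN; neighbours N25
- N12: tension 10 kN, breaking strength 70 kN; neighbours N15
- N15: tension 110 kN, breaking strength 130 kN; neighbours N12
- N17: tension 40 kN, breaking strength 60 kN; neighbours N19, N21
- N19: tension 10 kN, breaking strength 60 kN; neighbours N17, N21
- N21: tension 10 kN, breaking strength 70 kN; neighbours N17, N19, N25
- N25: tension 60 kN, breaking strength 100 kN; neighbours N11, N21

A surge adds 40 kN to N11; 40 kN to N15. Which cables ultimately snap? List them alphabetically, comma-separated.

N11, N12, N15, N17, N19, N21, N25

Round 1 — N11 at 110 > 90; N15 at 150 > 130. N11, N15 snap.
  N11 sheds 110 kN to N25: 110 each.
    N25: 60+110 = 170 > 100
  N15 sheds 150 kN to N12: 150 each.
    N12: 10+150 = 160 > 70
Round 2 — N12, N25 snap.
  N12 sheds 160 kN: no online neighbours, lost.
  N25 sheds 170 kN to N21: 170 each.
    N21: 10+170 = 180 > 70
Round 3 — N21 snaps.
  N21 sheds 180 kN to N17, N19: 90 each.
    N17: 40+90 = 130 > 60
    N19: 10+90 = 100 > 60
Round 4 — N17, N19 snap.
  N17 sheds 130 kN: no online neighbours, lost.
  N19 sheds 100 kN: no online neighbours, lost.
No further breaks.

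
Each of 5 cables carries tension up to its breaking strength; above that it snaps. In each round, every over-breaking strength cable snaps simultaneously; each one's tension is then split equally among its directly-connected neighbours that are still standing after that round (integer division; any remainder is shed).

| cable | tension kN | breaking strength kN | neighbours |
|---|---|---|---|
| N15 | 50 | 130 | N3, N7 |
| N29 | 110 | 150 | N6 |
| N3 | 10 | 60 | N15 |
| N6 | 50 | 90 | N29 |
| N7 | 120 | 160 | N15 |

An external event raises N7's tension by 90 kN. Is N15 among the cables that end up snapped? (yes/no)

yes

Round 1 — N7 at 210 > 160. N7 snaps.
  N7 sheds 210 kN to N15: 210 each.
    N15: 50+210 = 260 > 130
Round 2 — N15 snaps.
  N15 sheds 260 kN to N3: 260 each.
    N3: 10+260 = 270 > 60
Round 3 — N3 snaps.
  N3 sheds 270 kN: no online neighbours, lost.
No further breaks.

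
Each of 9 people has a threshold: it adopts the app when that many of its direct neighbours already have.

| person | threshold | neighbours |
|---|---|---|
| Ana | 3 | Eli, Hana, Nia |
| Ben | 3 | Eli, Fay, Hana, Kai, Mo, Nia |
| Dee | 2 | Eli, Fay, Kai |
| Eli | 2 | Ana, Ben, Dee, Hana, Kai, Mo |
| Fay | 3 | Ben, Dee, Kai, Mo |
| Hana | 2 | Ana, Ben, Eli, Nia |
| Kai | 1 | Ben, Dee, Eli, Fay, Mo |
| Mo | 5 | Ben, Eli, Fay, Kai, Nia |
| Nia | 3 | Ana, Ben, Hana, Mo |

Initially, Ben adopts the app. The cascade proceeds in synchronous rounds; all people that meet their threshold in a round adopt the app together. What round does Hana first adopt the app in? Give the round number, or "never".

4

Round 1 — Ben adopts the app (initial).
Round 2 — checking thresholds:
  Eli: 1 of 6 neighbours < 2, holds.
  Fay: 1 of 4 neighbours < 3, holds.
  Hana: 1 of 4 neighbours < 2, holds.
  Kai: 1 of 5 neighbours ≥ 1, adopts the app.
  Mo: 1 of 5 neighbours < 5, holds.
  Nia: 1 of 4 neighbours < 3, holds.
Round 3 — checking thresholds:
  Dee: 1 of 3 neighbours < 2, holds.
  Eli: 2 of 6 neighbours ≥ 2, adopts the app.
  Fay: 2 of 4 neighbours < 3, holds.
  Hana: 1 of 4 neighbours < 2, holds.
  Mo: 2 of 5 neighbours < 5, holds.
  Nia: 1 of 4 neighbours < 3, holds.
Round 4 — checking thresholds:
  Ana: 1 of 3 neighbours < 3, holds.
  Dee: 2 of 3 neighbours ≥ 2, adopts the app.
  Fay: 2 of 4 neighbours < 3, holds.
  Hana: 2 of 4 neighbours ≥ 2, adopts the app.
  Mo: 3 of 5 neighbours < 5, holds.
  Nia: 1 of 4 neighbours < 3, holds.
Round 5 — checking thresholds:
  Ana: 2 of 3 neighbours < 3, holds.
  Fay: 3 of 4 neighbours ≥ 3, adopts the app.
  Mo: 3 of 5 neighbours < 5, holds.
  Nia: 2 of 4 neighbours < 3, holds.
Round 6 — no new adoptions; cascade stops.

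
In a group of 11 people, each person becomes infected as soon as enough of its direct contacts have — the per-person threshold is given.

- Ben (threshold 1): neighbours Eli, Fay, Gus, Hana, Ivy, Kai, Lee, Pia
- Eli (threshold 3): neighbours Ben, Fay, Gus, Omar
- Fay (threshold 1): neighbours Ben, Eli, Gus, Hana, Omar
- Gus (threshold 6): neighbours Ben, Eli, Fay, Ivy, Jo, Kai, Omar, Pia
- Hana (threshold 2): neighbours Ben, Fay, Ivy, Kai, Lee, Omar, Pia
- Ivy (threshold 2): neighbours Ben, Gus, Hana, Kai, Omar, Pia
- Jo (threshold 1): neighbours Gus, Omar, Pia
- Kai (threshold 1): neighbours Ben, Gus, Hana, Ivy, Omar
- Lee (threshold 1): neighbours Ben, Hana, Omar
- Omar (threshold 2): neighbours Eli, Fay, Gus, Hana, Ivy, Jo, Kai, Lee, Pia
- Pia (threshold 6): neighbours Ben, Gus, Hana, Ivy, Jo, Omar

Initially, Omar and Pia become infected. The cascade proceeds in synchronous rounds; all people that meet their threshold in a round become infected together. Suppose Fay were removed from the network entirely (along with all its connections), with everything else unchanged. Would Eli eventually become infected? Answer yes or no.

yes

With Fay removed:
Round 1 — Omar, Pia become infected (initial).
Round 2 — checking thresholds:
  Ben: 1 of 7 neighbours ≥ 1, becomes infected.
  Eli: 1 of 3 neighbours < 3, not yet.
  Gus: 2 of 7 neighbours < 6, not yet.
  Hana: 2 of 6 neighbours ≥ 2, becomes infected.
  Ivy: 2 of 6 neighbours ≥ 2, becomes infected.
  Jo: 2 of 3 neighbours ≥ 1, becomes infected.
  Kai: 1 of 5 neighbours ≥ 1, becomes infected.
  Lee: 1 of 3 neighbours ≥ 1, becomes infected.
Round 3 — checking thresholds:
  Eli: 2 of 3 neighbours < 3, not yet.
  Gus: 6 of 7 neighbours ≥ 6, becomes infected.
Round 4 — checking thresholds:
  Eli: 3 of 3 neighbours ≥ 3, becomes infected.
Round 5 — no new infections; cascade stops.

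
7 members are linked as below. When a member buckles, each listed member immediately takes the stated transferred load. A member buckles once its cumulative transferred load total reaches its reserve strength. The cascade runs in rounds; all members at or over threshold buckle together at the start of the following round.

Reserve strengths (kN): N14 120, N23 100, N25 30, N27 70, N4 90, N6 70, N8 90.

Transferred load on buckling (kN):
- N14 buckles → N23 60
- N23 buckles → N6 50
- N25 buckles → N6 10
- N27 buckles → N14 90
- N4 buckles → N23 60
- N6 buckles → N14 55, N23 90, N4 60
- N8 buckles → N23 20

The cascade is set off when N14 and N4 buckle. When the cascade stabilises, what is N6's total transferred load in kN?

Round 1 — N14, N4 buckle (initial).
  N23: +60+60 → 120 ≥ 100
Round 2 — N23 buckles.
  N6: +50 → 50 < 70
No further bucklings.

50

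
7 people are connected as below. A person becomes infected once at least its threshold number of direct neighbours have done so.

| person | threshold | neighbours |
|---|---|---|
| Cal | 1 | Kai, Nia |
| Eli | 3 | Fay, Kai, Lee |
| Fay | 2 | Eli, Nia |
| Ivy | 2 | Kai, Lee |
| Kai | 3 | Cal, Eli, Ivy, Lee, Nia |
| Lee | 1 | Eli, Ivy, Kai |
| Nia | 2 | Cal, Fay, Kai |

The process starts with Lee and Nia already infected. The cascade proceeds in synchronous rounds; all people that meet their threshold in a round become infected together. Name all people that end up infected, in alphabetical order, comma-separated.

Round 1 — Lee, Nia become infected (initial).
Round 2 — checking thresholds:
  Cal: 1 of 2 neighbours ≥ 1, becomes infected.
  Eli: 1 of 3 neighbours < 3, holds.
  Fay: 1 of 2 neighbours < 2, holds.
  Ivy: 1 of 2 neighbours < 2, holds.
  Kai: 2 of 5 neighbours < 3, holds.
Round 3 — checking thresholds:
  Eli: 1 of 3 neighbours < 3, holds.
  Fay: 1 of 2 neighbours < 2, holds.
  Ivy: 1 of 2 neighbours < 2, holds.
  Kai: 3 of 5 neighbours ≥ 3, becomes infected.
Round 4 — checking thresholds:
  Eli: 2 of 3 neighbours < 3, holds.
  Fay: 1 of 2 neighbours < 2, holds.
  Ivy: 2 of 2 neighbours ≥ 2, becomes infected.
Round 5 — no new infections; cascade stops.

Cal, Ivy, Kai, Lee, Nia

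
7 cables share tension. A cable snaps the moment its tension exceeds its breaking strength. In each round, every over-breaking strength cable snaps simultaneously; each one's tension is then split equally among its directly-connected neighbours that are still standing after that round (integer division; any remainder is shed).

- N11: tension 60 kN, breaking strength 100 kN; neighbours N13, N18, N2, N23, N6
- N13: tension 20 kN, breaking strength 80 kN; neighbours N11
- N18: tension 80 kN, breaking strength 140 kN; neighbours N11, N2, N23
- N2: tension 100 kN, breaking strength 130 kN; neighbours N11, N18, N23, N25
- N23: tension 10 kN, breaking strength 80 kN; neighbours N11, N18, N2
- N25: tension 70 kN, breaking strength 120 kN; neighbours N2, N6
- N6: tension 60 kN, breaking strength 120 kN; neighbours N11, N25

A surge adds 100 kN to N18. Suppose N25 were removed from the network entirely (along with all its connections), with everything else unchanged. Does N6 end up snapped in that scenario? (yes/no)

no

With N25 removed:
Round 1 — N18 at 180 > 140. N18 snaps.
  N18 sheds 180 kN to N11, N2, N23: 60 each.
    N11: 60+60 = 120 > 100
    N2: 100+60 = 160 > 130
    N23: 10+60 = 70 ≤ 80
Round 2 — N11, N2 snap.
  N11 sheds 120 kN to N13, N23, N6: 40 each.
    N13: 20+40 = 60 ≤ 80
    N23: 70+40 = 110 > 80
    N6: 60+40 = 100 ≤ 120
  N2 sheds 160 kN to N23: 160 each.
    N23: 110+160 = 270 > 80
Round 3 — N23 snaps.
  N23 sheds 270 kN: no online neighbours, lost.
No further breaks.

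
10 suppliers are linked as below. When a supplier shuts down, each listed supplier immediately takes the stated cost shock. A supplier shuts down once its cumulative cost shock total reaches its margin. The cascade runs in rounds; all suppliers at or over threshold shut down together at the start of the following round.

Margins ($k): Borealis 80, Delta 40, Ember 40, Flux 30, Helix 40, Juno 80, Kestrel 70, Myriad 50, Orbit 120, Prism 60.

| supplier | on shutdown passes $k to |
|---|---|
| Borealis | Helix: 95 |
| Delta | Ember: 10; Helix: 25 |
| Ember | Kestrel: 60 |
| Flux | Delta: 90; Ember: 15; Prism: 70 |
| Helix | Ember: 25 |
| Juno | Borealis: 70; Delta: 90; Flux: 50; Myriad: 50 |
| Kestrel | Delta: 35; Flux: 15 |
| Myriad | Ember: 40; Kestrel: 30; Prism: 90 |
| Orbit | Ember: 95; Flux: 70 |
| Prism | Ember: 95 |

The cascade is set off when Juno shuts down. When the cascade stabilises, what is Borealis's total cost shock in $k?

Round 1 — Juno shuts down (initial).
  Borealis: +70 → 70 < 80
  Delta: +90 → 90 ≥ 40
  Flux: +50 → 50 ≥ 30
  Myriad: +50 → 50 ≥ 50
Round 2 — Delta, Flux, Myriad shut down.
  Ember: +10+15+40 → 65 ≥ 40
  Helix: +25 → 25 < 40
  Kestrel: +30 → 30 < 70
  Prism: +70+90 → 160 ≥ 60
Round 3 — Ember, Prism shut down.
  Kestrel: +60 → 90 ≥ 70
Round 4 — Kestrel shuts down.
No further shutdowns.

70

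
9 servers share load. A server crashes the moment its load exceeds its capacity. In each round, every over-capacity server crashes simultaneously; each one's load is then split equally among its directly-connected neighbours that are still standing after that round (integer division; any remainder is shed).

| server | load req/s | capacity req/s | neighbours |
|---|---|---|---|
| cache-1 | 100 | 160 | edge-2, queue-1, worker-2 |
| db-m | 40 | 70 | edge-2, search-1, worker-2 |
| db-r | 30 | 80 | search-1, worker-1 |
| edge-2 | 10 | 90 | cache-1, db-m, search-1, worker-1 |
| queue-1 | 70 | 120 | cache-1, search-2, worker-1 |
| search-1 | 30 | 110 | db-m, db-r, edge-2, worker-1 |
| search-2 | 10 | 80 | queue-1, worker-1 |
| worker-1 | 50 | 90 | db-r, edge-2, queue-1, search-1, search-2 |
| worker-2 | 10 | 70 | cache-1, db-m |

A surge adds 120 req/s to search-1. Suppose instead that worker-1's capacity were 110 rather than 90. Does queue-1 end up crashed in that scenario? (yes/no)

With worker-1's capacity at 110:
Round 1 — search-1 at 150 > 110. search-1 crashes.
  search-1 sheds 150 req/s to db-m, db-r, edge-2, worker-1: 37 each (2 lost).
    db-m: 40+37 = 77 > 70
    db-r: 30+37 = 67 ≤ 80
    edge-2: 10+37 = 47 ≤ 90
    worker-1: 50+37 = 87 ≤ 110
Round 2 — db-m crashes.
  db-m sheds 77 req/s to edge-2, worker-2: 38 each (1 lost).
    edge-2: 47+38 = 85 ≤ 90
    worker-2: 10+38 = 48 ≤ 70
No further crashes.

no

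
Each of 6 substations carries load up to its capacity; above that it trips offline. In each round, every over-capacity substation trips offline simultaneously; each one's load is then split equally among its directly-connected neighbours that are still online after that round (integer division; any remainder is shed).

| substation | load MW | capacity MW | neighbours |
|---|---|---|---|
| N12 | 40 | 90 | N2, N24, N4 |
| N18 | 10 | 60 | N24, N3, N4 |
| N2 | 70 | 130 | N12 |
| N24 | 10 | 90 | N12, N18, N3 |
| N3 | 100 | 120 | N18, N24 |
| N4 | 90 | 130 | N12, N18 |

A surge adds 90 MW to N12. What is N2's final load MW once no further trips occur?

113

Round 1 — N12 at 130 > 90. N12 trips offline.
  N12 sheds 130 MW to N2, N24, N4: 43 each (1 lost).
    N2: 70+43 = 113 ≤ 130
    N24: 10+43 = 53 ≤ 90
    N4: 90+43 = 133 > 130
Round 2 — N4 trips offline.
  N4 sheds 133 MW to N18: 133 each.
    N18: 10+133 = 143 > 60
Round 3 — N18 trips offline.
  N18 sheds 143 MW to N24, N3: 71 each (1 lost).
    N24: 53+71 = 124 > 90
    N3: 100+71 = 171 > 120
Round 4 — N24, N3 trip offline.
  N24 sheds 124 MW: no online neighbours, lost.
  N3 sheds 171 MW: no online neighbours, lost.
No further trips.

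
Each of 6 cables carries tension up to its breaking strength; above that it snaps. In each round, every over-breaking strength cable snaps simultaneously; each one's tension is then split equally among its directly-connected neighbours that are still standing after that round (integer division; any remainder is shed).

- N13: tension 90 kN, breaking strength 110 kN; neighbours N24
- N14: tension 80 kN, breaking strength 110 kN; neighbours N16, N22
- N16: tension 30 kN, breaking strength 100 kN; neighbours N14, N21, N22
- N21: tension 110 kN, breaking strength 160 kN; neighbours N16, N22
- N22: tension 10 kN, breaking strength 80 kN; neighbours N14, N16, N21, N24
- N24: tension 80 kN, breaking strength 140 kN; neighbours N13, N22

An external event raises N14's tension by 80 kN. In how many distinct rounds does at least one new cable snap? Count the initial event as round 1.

3

Round 1 — N14 at 160 > 110. N14 snaps.
  N14 sheds 160 kN to N16, N22: 80 each.
    N16: 30+80 = 110 > 100
    N22: 10+80 = 90 > 80
Round 2 — N16, N22 snap.
  N16 sheds 110 kN to N21: 110 each.
    N21: 110+110 = 220 > 160
  N22 sheds 90 kN to N21, N24: 45 each.
    N21: 220+45 = 265 > 160
    N24: 80+45 = 125 ≤ 140
Round 3 — N21 snaps.
  N21 sheds 265 kN: no online neighbours, lost.
No further breaks.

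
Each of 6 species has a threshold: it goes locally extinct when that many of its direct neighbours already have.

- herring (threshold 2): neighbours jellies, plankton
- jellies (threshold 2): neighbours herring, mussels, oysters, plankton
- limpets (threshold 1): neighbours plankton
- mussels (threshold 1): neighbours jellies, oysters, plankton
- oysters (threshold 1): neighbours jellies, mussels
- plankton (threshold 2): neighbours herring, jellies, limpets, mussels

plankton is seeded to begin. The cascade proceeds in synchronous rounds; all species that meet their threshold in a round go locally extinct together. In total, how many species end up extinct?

Round 1 — plankton goes locally extinct (initial).
Round 2 — checking thresholds:
  herring: 1 of 2 neighbours < 2, not yet.
  jellies: 1 of 4 neighbours < 2, not yet.
  limpets: 1 of 1 neighbours ≥ 1, goes locally extinct.
  mussels: 1 of 3 neighbours ≥ 1, goes locally extinct.
Round 3 — checking thresholds:
  herring: 1 of 2 neighbours < 2, not yet.
  jellies: 2 of 4 neighbours ≥ 2, goes locally extinct.
  oysters: 1 of 2 neighbours ≥ 1, goes locally extinct.
Round 4 — checking thresholds:
  herring: 2 of 2 neighbours ≥ 2, goes locally extinct.
Round 5 — no new extinctions; cascade stops.

6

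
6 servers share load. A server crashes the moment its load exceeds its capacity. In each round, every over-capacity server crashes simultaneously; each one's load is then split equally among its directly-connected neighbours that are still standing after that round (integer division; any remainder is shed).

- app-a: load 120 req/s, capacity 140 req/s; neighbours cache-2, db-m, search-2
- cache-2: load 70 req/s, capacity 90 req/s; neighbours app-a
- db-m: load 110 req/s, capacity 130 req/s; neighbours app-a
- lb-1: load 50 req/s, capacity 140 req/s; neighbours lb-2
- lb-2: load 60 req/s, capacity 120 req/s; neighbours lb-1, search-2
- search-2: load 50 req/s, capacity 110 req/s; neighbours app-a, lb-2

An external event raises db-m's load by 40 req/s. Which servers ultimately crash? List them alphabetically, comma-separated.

app-a, cache-2, db-m, lb-1, lb-2, search-2

Round 1 — db-m at 150 > 130. db-m crashes.
  db-m sheds 150 req/s to app-a: 150 each.
    app-a: 120+150 = 270 > 140
Round 2 — app-a crashes.
  app-a sheds 270 req/s to cache-2, search-2: 135 each.
    cache-2: 70+135 = 205 > 90
    search-2: 50+135 = 185 > 110
Round 3 — cache-2, search-2 crash.
  cache-2 sheds 205 req/s: no online neighbours, lost.
  search-2 sheds 185 req/s to lb-2: 185 each.
    lb-2: 60+185 = 245 > 120
Round 4 — lb-2 crashes.
  lb-2 sheds 245 req/s to lb-1: 245 each.
    lb-1: 50+245 = 295 > 140
Round 5 — lb-1 crashes.
  lb-1 sheds 295 req/s: no online neighbours, lost.
No further crashes.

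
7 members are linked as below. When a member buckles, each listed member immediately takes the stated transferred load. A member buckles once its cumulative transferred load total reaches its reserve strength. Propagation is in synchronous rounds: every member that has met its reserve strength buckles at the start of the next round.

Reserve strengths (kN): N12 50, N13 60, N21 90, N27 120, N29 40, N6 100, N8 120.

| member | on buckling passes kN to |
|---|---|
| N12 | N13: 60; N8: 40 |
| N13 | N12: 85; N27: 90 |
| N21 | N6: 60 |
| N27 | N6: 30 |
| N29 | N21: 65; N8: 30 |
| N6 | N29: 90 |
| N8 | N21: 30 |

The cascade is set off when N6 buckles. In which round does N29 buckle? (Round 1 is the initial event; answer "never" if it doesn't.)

2

Round 1 — N6 buckles (initial).
  N29: +90 → 90 ≥ 40
Round 2 — N29 buckles.
  N21: +65 → 65 < 90
  N8: +30 → 30 < 120
No further bucklings.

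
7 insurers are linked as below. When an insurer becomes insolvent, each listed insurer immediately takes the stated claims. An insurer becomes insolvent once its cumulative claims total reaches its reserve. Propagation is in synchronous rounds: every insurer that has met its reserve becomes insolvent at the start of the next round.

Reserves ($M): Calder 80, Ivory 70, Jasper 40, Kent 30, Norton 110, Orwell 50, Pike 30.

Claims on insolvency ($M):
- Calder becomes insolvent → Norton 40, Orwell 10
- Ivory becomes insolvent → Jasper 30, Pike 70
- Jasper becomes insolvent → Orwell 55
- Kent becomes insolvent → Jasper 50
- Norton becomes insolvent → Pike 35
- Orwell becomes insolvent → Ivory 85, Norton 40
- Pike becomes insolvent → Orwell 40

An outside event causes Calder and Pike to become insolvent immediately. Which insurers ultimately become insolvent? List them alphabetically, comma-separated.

Calder, Ivory, Orwell, Pike

Round 1 — Calder, Pike become insolvent (initial).
  Norton: +40 → 40 < 110
  Orwell: +10+40 → 50 ≥ 50
Round 2 — Orwell becomes insolvent.
  Ivory: +85 → 85 ≥ 70
  Norton: +40 → 80 < 110
Round 3 — Ivory becomes insolvent.
  Jasper: +30 → 30 < 40
No further insolvencies.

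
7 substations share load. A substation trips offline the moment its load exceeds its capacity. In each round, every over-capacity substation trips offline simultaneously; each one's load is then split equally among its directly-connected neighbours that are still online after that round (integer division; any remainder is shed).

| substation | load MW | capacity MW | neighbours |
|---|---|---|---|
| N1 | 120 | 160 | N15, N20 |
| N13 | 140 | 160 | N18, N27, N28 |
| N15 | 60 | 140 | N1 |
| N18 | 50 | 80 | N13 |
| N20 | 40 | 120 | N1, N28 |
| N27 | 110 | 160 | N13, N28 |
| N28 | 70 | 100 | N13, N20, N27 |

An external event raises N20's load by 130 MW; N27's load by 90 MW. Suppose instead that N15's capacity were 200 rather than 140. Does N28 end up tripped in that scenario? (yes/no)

yes

With N15's capacity at 200:
Round 1 — N20 at 170 > 120; N27 at 200 > 160. N20, N27 trip offline.
  N20 sheds 170 MW to N1, N28: 85 each.
    N1: 120+85 = 205 > 160
    N28: 70+85 = 155 > 100
  N27 sheds 200 MW to N13, N28: 100 each.
    N13: 140+100 = 240 > 160
    N28: 155+100 = 255 > 100
Round 2 — N1, N13, N28 trip offline.
  N1 sheds 205 MW to N15: 205 each.
    N15: 60+205 = 265 > 200
  N13 sheds 240 MW to N18: 240 each.
    N18: 50+240 = 290 > 80
  N28 sheds 255 MW: no online neighbours, lost.
Round 3 — N15, N18 trip offline.
  N15 sheds 265 MW: no online neighbours, lost.
  N18 sheds 290 MW: no online neighbours, lost.
No further trips.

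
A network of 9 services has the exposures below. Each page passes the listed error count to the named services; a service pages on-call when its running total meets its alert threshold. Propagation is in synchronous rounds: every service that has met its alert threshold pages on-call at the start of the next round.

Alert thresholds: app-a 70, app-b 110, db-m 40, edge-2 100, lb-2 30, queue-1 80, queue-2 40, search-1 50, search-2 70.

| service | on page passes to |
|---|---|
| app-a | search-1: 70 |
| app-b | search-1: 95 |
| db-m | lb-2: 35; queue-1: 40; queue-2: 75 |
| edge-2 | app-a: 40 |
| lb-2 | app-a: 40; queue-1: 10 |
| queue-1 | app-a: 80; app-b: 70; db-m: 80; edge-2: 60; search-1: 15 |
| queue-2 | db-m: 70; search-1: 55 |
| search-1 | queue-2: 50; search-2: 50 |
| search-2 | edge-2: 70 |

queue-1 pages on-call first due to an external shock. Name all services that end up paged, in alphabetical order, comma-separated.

app-a, db-m, lb-2, queue-1, queue-2, search-1

Round 1 — queue-1 pages on-call (initial).
  app-a: +80 → 80 ≥ 70
  app-b: +70 → 70 < 110
  db-m: +80 → 80 ≥ 40
  edge-2: +60 → 60 < 100
  search-1: +15 → 15 < 50
Round 2 — app-a, db-m page on-call.
  lb-2: +35 → 35 ≥ 30
  queue-2: +75 → 75 ≥ 40
  search-1: +70 → 85 ≥ 50
Round 3 — lb-2, queue-2, search-1 page on-call.
  search-2: +50 → 50 < 70
No further pages.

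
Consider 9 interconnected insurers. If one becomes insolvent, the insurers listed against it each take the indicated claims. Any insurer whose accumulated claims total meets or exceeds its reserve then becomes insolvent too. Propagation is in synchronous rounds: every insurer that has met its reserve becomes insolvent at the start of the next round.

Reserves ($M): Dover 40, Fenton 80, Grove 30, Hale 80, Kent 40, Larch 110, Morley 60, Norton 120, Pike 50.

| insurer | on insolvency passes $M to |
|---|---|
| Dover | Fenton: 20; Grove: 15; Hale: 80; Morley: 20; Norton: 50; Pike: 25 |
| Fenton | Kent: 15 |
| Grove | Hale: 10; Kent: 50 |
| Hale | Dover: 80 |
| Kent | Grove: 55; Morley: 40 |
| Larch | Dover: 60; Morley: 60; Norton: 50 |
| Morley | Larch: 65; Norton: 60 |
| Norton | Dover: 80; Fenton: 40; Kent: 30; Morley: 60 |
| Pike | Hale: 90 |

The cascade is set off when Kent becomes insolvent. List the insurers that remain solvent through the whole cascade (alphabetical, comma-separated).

Dover, Fenton, Hale, Larch, Morley, Norton, Pike

Round 1 — Kent becomes insolvent (initial).
  Grove: +55 → 55 ≥ 30
  Morley: +40 → 40 < 60
Round 2 — Grove becomes insolvent.
  Hale: +10 → 10 < 80
No further insolvencies.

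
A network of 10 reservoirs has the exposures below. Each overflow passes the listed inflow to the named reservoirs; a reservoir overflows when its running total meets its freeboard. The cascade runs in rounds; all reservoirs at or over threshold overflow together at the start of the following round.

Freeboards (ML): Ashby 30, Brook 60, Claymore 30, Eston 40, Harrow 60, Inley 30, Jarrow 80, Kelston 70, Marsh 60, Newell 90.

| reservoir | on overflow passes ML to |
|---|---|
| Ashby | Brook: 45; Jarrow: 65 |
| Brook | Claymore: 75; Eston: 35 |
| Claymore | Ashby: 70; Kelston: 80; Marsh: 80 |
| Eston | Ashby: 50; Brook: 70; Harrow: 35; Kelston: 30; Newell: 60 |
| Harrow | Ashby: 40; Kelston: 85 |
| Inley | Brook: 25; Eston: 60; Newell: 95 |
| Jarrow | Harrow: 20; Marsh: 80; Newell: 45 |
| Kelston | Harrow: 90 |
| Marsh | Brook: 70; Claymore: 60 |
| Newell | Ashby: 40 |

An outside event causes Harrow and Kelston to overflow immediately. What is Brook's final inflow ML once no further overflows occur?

Round 1 — Harrow, Kelston overflow (initial).
  Ashby: +40 → 40 ≥ 30
Round 2 — Ashby overflows.
  Brook: +45 → 45 < 60
  Jarrow: +65 → 65 < 80
No further overflows.

45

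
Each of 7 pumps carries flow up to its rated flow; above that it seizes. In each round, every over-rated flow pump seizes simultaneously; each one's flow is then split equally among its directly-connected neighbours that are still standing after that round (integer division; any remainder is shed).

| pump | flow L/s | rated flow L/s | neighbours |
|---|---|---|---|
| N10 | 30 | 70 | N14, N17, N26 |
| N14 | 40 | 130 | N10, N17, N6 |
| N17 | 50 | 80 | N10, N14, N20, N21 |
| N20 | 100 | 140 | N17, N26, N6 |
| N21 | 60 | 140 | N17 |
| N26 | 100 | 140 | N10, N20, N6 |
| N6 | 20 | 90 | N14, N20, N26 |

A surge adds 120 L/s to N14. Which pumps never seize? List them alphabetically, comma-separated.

Round 1 — N14 at 160 > 130. N14 seizes.
  N14 sheds 160 L/s to N10, N17, N6: 53 each (1 lost).
    N10: 30+53 = 83 > 70
    N17: 50+53 = 103 > 80
    N6: 20+53 = 73 ≤ 90
Round 2 — N10, N17 seize.
  N10 sheds 83 L/s to N26: 83 each.
    N26: 100+83 = 183 > 140
  N17 sheds 103 L/s to N20, N21: 51 each (1 lost).
    N20: 100+51 = 151 > 140
    N21: 60+51 = 111 ≤ 140
Round 3 — N20, N26 seize.
  N20 sheds 151 L/s to N6: 151 each.
    N6: 73+151 = 224 > 90
  N26 sheds 183 L/s to N6: 183 each.
    N6: 224+183 = 407 > 90
Round 4 — N6 seizes.
  N6 sheds 407 L/s: no online neighbours, lost.
No further seizures.

N21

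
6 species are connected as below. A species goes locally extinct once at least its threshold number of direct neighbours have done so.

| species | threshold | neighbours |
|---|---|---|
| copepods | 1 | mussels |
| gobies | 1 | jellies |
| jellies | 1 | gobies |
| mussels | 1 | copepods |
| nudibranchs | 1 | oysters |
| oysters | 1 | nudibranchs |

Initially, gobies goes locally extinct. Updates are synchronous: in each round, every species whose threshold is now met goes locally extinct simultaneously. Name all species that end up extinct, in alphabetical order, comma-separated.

Round 1 — gobies goes locally extinct (initial).
Round 2 — checking thresholds:
  jellies: 1 of 1 neighbours ≥ 1, goes locally extinct.
Round 3 — no new extinctions; cascade stops.

gobies, jellies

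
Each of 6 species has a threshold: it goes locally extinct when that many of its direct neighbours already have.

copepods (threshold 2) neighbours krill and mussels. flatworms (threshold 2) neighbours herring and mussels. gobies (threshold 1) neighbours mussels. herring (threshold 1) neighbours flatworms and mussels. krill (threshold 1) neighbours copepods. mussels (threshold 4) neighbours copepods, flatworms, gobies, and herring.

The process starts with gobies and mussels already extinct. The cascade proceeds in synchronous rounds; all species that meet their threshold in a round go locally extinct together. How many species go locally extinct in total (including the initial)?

Round 1 — gobies, mussels go locally extinct (initial).
Round 2 — checking thresholds:
  copepods: 1 of 2 neighbours < 2, below threshold.
  flatworms: 1 of 2 neighbours < 2, below threshold.
  herring: 1 of 2 neighbours ≥ 1, goes locally extinct.
Round 3 — checking thresholds:
  copepods: 1 of 2 neighbours < 2, below threshold.
  flatworms: 2 of 2 neighbours ≥ 2, goes locally extinct.
Round 4 — no new extinctions; cascade stops.

4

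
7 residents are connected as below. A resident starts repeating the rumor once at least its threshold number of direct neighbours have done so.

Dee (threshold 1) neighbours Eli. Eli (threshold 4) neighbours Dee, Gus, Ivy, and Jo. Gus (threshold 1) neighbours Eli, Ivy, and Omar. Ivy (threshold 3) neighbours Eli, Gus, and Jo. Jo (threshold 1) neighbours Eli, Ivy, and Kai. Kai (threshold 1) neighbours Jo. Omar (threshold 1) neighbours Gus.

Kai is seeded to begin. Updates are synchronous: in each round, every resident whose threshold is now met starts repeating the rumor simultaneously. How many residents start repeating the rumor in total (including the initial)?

Round 1 — Kai starts repeating the rumor (initial).
Round 2 — checking thresholds:
  Jo: 1 of 3 neighbours ≥ 1, starts repeating the rumor.
Round 3 — no new spreads; cascade stops.

2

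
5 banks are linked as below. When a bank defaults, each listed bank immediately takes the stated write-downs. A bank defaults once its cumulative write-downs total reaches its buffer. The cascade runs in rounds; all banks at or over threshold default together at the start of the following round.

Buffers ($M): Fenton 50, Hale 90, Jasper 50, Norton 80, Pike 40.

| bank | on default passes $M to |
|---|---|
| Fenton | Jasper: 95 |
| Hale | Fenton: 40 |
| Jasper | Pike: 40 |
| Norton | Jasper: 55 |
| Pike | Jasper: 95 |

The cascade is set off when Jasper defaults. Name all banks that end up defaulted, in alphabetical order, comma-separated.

Round 1 — Jasper defaults (initial).
  Pike: +40 → 40 ≥ 40
Round 2 — Pike defaults.
No further defaults.

Jasper, Pike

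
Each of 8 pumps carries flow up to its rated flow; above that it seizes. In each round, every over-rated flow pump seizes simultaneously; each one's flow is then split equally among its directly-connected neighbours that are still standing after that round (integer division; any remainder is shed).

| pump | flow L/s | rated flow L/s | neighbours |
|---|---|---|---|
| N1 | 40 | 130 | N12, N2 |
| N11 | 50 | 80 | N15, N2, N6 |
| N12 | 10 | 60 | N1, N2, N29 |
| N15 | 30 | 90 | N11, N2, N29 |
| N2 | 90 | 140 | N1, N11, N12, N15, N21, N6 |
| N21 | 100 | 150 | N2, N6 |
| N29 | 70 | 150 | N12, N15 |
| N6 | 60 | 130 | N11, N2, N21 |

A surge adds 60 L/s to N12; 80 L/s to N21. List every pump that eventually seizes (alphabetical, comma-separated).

Round 1 — N12 at 70 > 60; N21 at 180 > 150. N12, N21 seize.
  N12 sheds 70 L/s to N1, N2, N29: 23 each (1 lost).
    N1: 40+23 = 63 ≤ 130
    N2: 90+23 = 113 ≤ 140
    N29: 70+23 = 93 ≤ 150
  N21 sheds 180 L/s to N2, N6: 90 each.
    N2: 113+90 = 203 > 140
    N6: 60+90 = 150 > 130
Round 2 — N2, N6 seize.
  N2 sheds 203 L/s to N1, N11, N15: 67 each (2 lost).
    N1: 63+67 = 130 ≤ 130
    N11: 50+67 = 117 > 80
    N15: 30+67 = 97 > 90
  N6 sheds 150 L/s to N11: 150 each.
    N11: 117+150 = 267 > 80
Round 3 — N11, N15 seize.
  N11 sheds 267 L/s: no online neighbours, lost.
  N15 sheds 97 L/s to N29: 97 each.
    N29: 93+97 = 190 > 150
Round 4 — N29 seizes.
  N29 sheds 190 L/s: no online neighbours, lost.
No further seizures.

N11, N12, N15, N2, N21, N29, N6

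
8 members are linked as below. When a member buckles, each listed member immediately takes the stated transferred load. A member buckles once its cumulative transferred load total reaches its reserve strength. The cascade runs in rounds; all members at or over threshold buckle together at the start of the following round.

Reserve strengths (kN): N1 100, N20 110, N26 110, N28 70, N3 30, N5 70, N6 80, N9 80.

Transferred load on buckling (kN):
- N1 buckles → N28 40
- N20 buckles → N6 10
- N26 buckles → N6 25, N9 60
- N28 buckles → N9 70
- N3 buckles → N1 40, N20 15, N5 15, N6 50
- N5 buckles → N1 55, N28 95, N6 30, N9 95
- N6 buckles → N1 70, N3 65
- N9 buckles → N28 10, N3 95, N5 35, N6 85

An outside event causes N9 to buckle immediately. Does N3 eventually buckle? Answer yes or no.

yes

Round 1 — N9 buckles (initial).
  N28: +10 → 10 < 70
  N3: +95 → 95 ≥ 30
  N5: +35 → 35 < 70
  N6: +85 → 85 ≥ 80
Round 2 — N3, N6 buckle.
  N1: +40+70 → 110 ≥ 100
  N20: +15 → 15 < 110
  N5: +15 → 50 < 70
Round 3 — N1 buckles.
  N28: +40 → 50 < 70
No further bucklings.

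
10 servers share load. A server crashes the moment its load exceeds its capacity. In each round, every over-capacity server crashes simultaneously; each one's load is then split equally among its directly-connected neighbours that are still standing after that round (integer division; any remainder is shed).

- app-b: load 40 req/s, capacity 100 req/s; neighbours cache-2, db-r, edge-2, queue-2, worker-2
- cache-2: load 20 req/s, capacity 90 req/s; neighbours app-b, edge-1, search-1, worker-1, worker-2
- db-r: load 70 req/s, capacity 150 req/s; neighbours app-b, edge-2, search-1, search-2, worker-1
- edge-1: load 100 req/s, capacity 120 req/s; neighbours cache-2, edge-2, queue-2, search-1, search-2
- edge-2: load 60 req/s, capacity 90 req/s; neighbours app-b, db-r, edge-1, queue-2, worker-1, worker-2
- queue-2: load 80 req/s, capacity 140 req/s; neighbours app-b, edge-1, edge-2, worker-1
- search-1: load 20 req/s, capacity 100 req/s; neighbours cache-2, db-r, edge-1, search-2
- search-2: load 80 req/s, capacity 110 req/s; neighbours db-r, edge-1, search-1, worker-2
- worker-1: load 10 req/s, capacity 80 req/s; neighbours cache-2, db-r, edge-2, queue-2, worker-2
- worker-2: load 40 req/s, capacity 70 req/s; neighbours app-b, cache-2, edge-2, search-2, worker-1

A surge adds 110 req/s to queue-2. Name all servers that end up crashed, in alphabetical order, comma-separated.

app-b, cache-2, db-r, edge-1, edge-2, queue-2, search-1, search-2, worker-1, worker-2

Round 1 — queue-2 at 190 > 140. queue-2 crashes.
  queue-2 sheds 190 req/s to app-b, edge-1, edge-2, worker-1: 47 each (2 lost).
    app-b: 40+47 = 87 ≤ 100
    edge-1: 100+47 = 147 > 120
    edge-2: 60+47 = 107 > 90
    worker-1: 10+47 = 57 ≤ 80
Round 2 — edge-1, edge-2 crash.
  edge-1 sheds 147 req/s to cache-2, search-1, search-2: 49 each.
    cache-2: 20+49 = 69 ≤ 90
    search-1: 20+49 = 69 ≤ 100
    search-2: 80+49 = 129 > 110
  edge-2 sheds 107 req/s to app-b, db-r, worker-1, worker-2: 26 each (3 lost).
    app-b: 87+26 = 113 > 100
    db-r: 70+26 = 96 ≤ 150
    worker-1: 57+26 = 83 > 80
    worker-2: 40+26 = 66 ≤ 70
Round 3 — app-b, search-2, worker-1 crash.
  app-b sheds 113 req/s to cache-2, db-r, worker-2: 37 each (2 lost).
    cache-2: 69+37 = 106 > 90
    db-r: 96+37 = 133 ≤ 150
    worker-2: 66+37 = 103 > 70
  search-2 sheds 129 req/s to db-r, search-1, worker-2: 43 each.
    db-r: 133+43 = 176 > 150
    search-1: 69+43 = 112 > 100
    worker-2: 103+43 = 146 > 70
  worker-1 sheds 83 req/s to cache-2, db-r, worker-2: 27 each (2 lost).
    cache-2: 106+27 = 133 > 90
    db-r: 176+27 = 203 > 150
    worker-2: 146+27 = 173 > 70
Round 4 — cache-2, db-r, search-1, worker-2 crash.
  cache-2 sheds 133 req/s: no online neighbours, lost.
  db-r sheds 203 req/s: no online neighbours, lost.
  search-1 sheds 112 req/s: no online neighbours, lost.
  worker-2 sheds 173 req/s: no online neighbours, lost.
No further crashes.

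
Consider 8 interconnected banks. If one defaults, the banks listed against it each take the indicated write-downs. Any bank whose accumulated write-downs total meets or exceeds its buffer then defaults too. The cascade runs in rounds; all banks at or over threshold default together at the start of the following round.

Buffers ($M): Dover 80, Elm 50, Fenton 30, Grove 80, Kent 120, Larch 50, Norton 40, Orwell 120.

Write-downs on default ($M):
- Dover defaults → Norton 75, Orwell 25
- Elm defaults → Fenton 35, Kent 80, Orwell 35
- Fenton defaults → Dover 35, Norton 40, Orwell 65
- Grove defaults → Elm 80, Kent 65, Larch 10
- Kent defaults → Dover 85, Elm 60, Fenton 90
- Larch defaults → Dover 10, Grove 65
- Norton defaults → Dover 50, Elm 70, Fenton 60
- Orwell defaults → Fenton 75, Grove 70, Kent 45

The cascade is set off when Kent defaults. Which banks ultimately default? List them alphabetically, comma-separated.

Dover, Elm, Fenton, Kent, Norton, Orwell

Round 1 — Kent defaults (initial).
  Dover: +85 → 85 ≥ 80
  Elm: +60 → 60 ≥ 50
  Fenton: +90 → 90 ≥ 30
Round 2 — Dover, Elm, Fenton default.
  Norton: +75+40 → 115 ≥ 40
  Orwell: +25+35+65 → 125 ≥ 120
Round 3 — Norton, Orwell default.
  Grove: +70 → 70 < 80
No further defaults.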